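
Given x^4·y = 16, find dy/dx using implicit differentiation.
Differentiate both sides with respect to x, treating y as y(x). By the chain rule, any term containing y contributes a factor of y' = dy/dx when we differentiate it.

Move every term to one side and write the relation as F(x, y) = 0. Term by term,
  d/dx[x^4y] = x^4·y' + 4x^3y
  d/dx[-16] = 0

The pieces without y' make up ∂F/∂x and the coefficient of y' is ∂F/∂y:
  ∂F/∂x = 4x^3y,
  ∂F/∂y = x^4.

Since d/dx[F] = ∂F/∂x + (∂F/∂y)·y' = 0, solve for y':
  (∂F/∂y)·y' = -∂F/∂x
  dy/dx = -(∂F/∂x)/(∂F/∂y) = -(4x^3y)/(x^4) = -4y/x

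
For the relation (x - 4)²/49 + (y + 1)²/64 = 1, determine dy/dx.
Differentiate both sides with respect to x, treating y as y(x). By the chain rule, any term containing y contributes a factor of y' = dy/dx when we differentiate it.

Move every term to one side and write the relation as F(x, y) = 0. Term by term,
  d/dx[(x - 4)^2/49] = 2x/49 - 8/49
  d/dx[(y + 1)^2/64] = y'(y + 1)/32
  d/dx[-1] = 0

The pieces without y' make up ∂F/∂x and the coefficient of y' is ∂F/∂y:
  ∂F/∂x = 2x/49 - 8/49,
  ∂F/∂y = y/32 + 1/32.

Since d/dx[F] = ∂F/∂x + (∂F/∂y)·y' = 0, solve for y':
  (∂F/∂y)·y' = -∂F/∂x
  dy/dx = -(∂F/∂x)/(∂F/∂y) = -(2x/49 - 8/49)/(y/32 + 1/32)
        = -(2(x - 4)/49)/((y + 1)/32) = 64(4 - x)/(49(y + 1))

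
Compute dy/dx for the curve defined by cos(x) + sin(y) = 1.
Differentiate both sides with respect to x, treating y as y(x). By the chain rule, any term containing y contributes a factor of y' = dy/dx when we differentiate it.

Move every term to one side and write the relation as F(x, y) = 0. Term by term,
  d/dx[sin(y)] = y'·cos(y)
  d/dx[cos(x)] = -sin(x)
  d/dx[-1] = 0

The pieces without y' make up ∂F/∂x and the coefficient of y' is ∂F/∂y:
  ∂F/∂x = -sin(x),
  ∂F/∂y = cos(y).

Since d/dx[F] = ∂F/∂x + (∂F/∂y)·y' = 0, solve for y':
  (∂F/∂y)·y' = -∂F/∂x
  dy/dx = -(∂F/∂x)/(∂F/∂y) = -(-sin(x))/(cos(y)) = sin(x)/cos(y)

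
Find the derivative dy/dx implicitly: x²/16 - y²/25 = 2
Apply d/dx to both sides, remembering that y depends on x. Each occurrence of y therefore brings in a y' = dy/dx via the chain rule.

With F(x, y) equal to the left-hand side minus the right, differentiate F term by term:
  d/dx[x^2/16] = x/8
  d/dx[-y^2/25] = -2y·y'/25
  d/dx[-2] = 0
Adding these up, d/dx[F] = 0 becomes
  (x/8) + (-2y/25)·y' = 0,
so isolating y',
  dy/dx = -(x/8)/(-2y/25) = 25x/(16y)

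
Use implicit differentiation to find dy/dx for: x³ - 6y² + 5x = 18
Differentiate the relation implicitly: treat y = y(x) and apply the chain rule, so every y-derivative picks up a y' = dy/dx factor.

With everything moved to the left-hand side, differentiate term by term:
  d/dx[x^3] = 3x^2
  d/dx[5x] = 5
  d/dx[-6y^2] = -12y·y'
  d/dx[-18] = 0

Separating the contributions that come from x directly and those that come through y:
  without y':      3x^2 + 5
  multiplying y':  -12y

so (3x^2 + 5) + (-12y)·y' = 0, and therefore
  dy/dx = -(3x^2 + 5)/(-12y) = (3x^2 + 5)/(12y)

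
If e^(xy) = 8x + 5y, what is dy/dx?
Take d/dx of both sides. Since y is implicitly a function of x, the chain rule attaches a y' = dy/dx factor whenever we differentiate through y.

Set F(x, y) = (left side) − (right side), so the curve is F = 0. Differentiating each term of F:
  d/dx[-8x] = -8
  d/dx[-5y] = -5·y'
  d/dx[e^(xy)] = (x·y' + y)·e^(xy)

Collecting, the y'-free part is the partial derivative in x and the y' coefficient is the partial derivative in y:
  ∂F/∂x = y·e^(xy) - 8
  ∂F/∂y = x·e^(xy) - 5

so d/dx[F(x, y(x))] = ∂F/∂x + (∂F/∂y)·y' = 0. Rearranging,
  dy/dx = -(∂F/∂x)/(∂F/∂y) = -(y·e^(xy) - 8)/(x·e^(xy) - 5) = (-y·e^(xy) + 8)/(x·e^(xy) - 5)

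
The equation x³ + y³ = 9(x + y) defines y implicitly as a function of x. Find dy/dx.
Apply d/dx to both sides, remembering that y depends on x. Each occurrence of y therefore brings in a y' = dy/dx via the chain rule.

With F(x, y) equal to the left-hand side minus the right, differentiate F term by term:
  d/dx[x^3] = 3x^2
  d/dx[-9x] = -9
  d/dx[y^3] = 3y^2·y'
  d/dx[-9y] = -9·y'
Adding these up, d/dx[F] = 0 becomes
  (3x^2 - 9) + (3y^2 - 9)·y' = 0,
so isolating y',
  dy/dx = -(3x^2 - 9)/(3y^2 - 9) = (3 - x^2)/(y^2 - 3)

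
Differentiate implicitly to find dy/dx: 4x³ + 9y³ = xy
Apply d/dx to both sides, remembering that y depends on x. Each occurrence of y therefore brings in a y' = dy/dx via the chain rule.

With F(x, y) equal to the left-hand side minus the right, differentiate F term by term:
  d/dx[4x^3] = 12x^2
  d/dx[-xy] = -x·y' - y
  d/dx[9y^3] = 27y^2·y'
Adding these up, d/dx[F] = 0 becomes
  (12x^2 - y) + (-x + 27y^2)·y' = 0,
so isolating y',
  dy/dx = -(12x^2 - y)/(-x + 27y^2) = (12x^2 - y)/(x - 27y^2)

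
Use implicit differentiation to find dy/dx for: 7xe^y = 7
Apply d/dx to both sides, remembering that y depends on x. Each occurrence of y therefore brings in a y' = dy/dx via the chain rule.

With F(x, y) equal to the left-hand side minus the right, differentiate F term by term:
  d/dx[7x·e^(y)] = 7x·y'·e^(y) + 7e^(y)
  d/dx[-7] = 0
Adding these up, d/dx[F] = 0 becomes
  (7e^(y)) + (7x·e^(y))·y' = 0,
so isolating y',
  dy/dx = -(7e^(y))/(7x·e^(y)) = -1/x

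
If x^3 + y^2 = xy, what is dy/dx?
Take d/dx of both sides. Since y is implicitly a function of x, the chain rule attaches a y' = dy/dx factor whenever we differentiate through y.

Set F(x, y) = (left side) − (right side), so the curve is F = 0. Differentiating each term of F:
  d/dx[x^3] = 3x^2
  d/dx[-xy] = -x·y' - y
  d/dx[y^2] = 2y·y'

Collecting, the y'-free part is the partial derivative in x and the y' coefficient is the partial derivative in y:
  ∂F/∂x = 3x^2 - y
  ∂F/∂y = -x + 2y

so d/dx[F(x, y(x))] = ∂F/∂x + (∂F/∂y)·y' = 0. Rearranging,
  dy/dx = -(∂F/∂x)/(∂F/∂y) = -(3x^2 - y)/(-x + 2y) = (3x^2 - y)/(x - 2y)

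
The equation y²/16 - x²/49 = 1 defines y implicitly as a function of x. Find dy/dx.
Take d/dx of both sides. Since y is implicitly a function of x, the chain rule attaches a y' = dy/dx factor whenever we differentiate through y.

Set F(x, y) = (left side) − (right side), so the curve is F = 0. Differentiating each term of F:
  d/dx[-x^2/49] = -2x/49
  d/dx[y^2/16] = y·y'/8
  d/dx[-1] = 0

Collecting, the y'-free part is the partial derivative in x and the y' coefficient is the partial derivative in y:
  ∂F/∂x = -2x/49
  ∂F/∂y = y/8

so d/dx[F(x, y(x))] = ∂F/∂x + (∂F/∂y)·y' = 0. Rearranging,
  dy/dx = -(∂F/∂x)/(∂F/∂y) = -(-2x/49)/(y/8) = 16x/(49y)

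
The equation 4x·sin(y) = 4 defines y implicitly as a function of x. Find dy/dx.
Differentiate both sides with respect to x, treating y as y(x). By the chain rule, any term containing y contributes a factor of y' = dy/dx when we differentiate it.

Move every term to one side and write the relation as F(x, y) = 0. Term by term,
  d/dx[4x·sin(y)] = 4x·y'·cos(y) + 4sin(y)
  d/dx[-4] = 0

The pieces without y' make up ∂F/∂x and the coefficient of y' is ∂F/∂y:
  ∂F/∂x = 4sin(y),
  ∂F/∂y = 4x·cos(y).

Since d/dx[F] = ∂F/∂x + (∂F/∂y)·y' = 0, solve for y':
  (∂F/∂y)·y' = -∂F/∂x
  dy/dx = -(∂F/∂x)/(∂F/∂y) = -(4sin(y))/(4x·cos(y)) = -tan(y)/x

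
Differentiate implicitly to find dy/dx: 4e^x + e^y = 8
Take d/dx of both sides. Since y is implicitly a function of x, the chain rule attaches a y' = dy/dx factor whenever we differentiate through y.

Set F(x, y) = (left side) − (right side), so the curve is F = 0. Differentiating each term of F:
  d/dx[4e^(x)] = 4e^(x)
  d/dx[e^(y)] = y'·e^(y)
  d/dx[-8] = 0

Collecting, the y'-free part is the partial derivative in x and the y' coefficient is the partial derivative in y:
  ∂F/∂x = 4e^(x)
  ∂F/∂y = e^(y)

so d/dx[F(x, y(x))] = ∂F/∂x + (∂F/∂y)·y' = 0. Rearranging,
  dy/dx = -(∂F/∂x)/(∂F/∂y) = -(4e^(x))/(e^(y)) = -4e^(x - y)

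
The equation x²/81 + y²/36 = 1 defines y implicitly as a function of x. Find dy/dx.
Take d/dx of both sides. Since y is implicitly a function of x, the chain rule attaches a y' = dy/dx factor whenever we differentiate through y.

Set F(x, y) = (left side) − (right side), so the curve is F = 0. Differentiating each term of F:
  d/dx[x^2/81] = 2x/81
  d/dx[y^2/36] = y·y'/18
  d/dx[-1] = 0

Collecting, the y'-free part is the partial derivative in x and the y' coefficient is the partial derivative in y:
  ∂F/∂x = 2x/81
  ∂F/∂y = y/18

so d/dx[F(x, y(x))] = ∂F/∂x + (∂F/∂y)·y' = 0. Rearranging,
  dy/dx = -(∂F/∂x)/(∂F/∂y) = -(2x/81)/(y/18) = -4x/(9y)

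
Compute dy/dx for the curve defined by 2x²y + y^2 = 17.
Differentiate both sides with respect to x, treating y as y(x). By the chain rule, any term containing y contributes a factor of y' = dy/dx when we differentiate it.

Move every term to one side and write the relation as F(x, y) = 0. Term by term,
  d/dx[2x^2y] = 2x^2·y' + 4xy
  d/dx[y^2] = 2y·y'
  d/dx[-17] = 0

The pieces without y' make up ∂F/∂x and the coefficient of y' is ∂F/∂y:
  ∂F/∂x = 4xy,
  ∂F/∂y = 2x^2 + 2y.

Since d/dx[F] = ∂F/∂x + (∂F/∂y)·y' = 0, solve for y':
  (∂F/∂y)·y' = -∂F/∂x
  dy/dx = -(∂F/∂x)/(∂F/∂y) = -(4xy)/(2x^2 + 2y) = -2xy/(x^2 + y)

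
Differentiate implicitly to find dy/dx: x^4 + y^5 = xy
Apply d/dx to both sides, remembering that y depends on x. Each occurrence of y therefore brings in a y' = dy/dx via the chain rule.

With F(x, y) equal to the left-hand side minus the right, differentiate F term by term:
  d/dx[x^4] = 4x^3
  d/dx[-xy] = -x·y' - y
  d/dx[y^5] = 5y^4·y'
Adding these up, d/dx[F] = 0 becomes
  (4x^3 - y) + (-x + 5y^4)·y' = 0,
so isolating y',
  dy/dx = -(4x^3 - y)/(-x + 5y^4) = (4x^3 - y)/(x - 5y^4)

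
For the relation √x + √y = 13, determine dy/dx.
Take d/dx of both sides. Since y is implicitly a function of x, the chain rule attaches a y' = dy/dx factor whenever we differentiate through y.

Set F(x, y) = (left side) − (right side), so the curve is F = 0. Differentiating each term of F:
  d/dx[√(x)] = 1/(2√(x))
  d/dx[√(y)] = y'/(2√(y))
  d/dx[-13] = 0

Collecting, the y'-free part is the partial derivative in x and the y' coefficient is the partial derivative in y:
  ∂F/∂x = 1/(2√(x))
  ∂F/∂y = 1/(2√(y))

so d/dx[F(x, y(x))] = ∂F/∂x + (∂F/∂y)·y' = 0. Rearranging,
  dy/dx = -(∂F/∂x)/(∂F/∂y) = -(1/(2√(x)))/(1/(2√(y))) = -√(y)/√(x)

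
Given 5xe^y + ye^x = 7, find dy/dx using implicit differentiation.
Differentiate the relation implicitly: treat y = y(x) and apply the chain rule, so every y-derivative picks up a y' = dy/dx factor.

With everything moved to the left-hand side, differentiate term by term:
  d/dx[5x·e^(y)] = 5x·y'·e^(y) + 5e^(y)
  d/dx[y·e^(x)] = y·e^(x) + y'·e^(x)
  d/dx[-7] = 0

Separating the contributions that come from x directly and those that come through y:
  without y':      y·e^(x) + 5e^(y)
  multiplying y':  5x·e^(y) + e^(x)

so (y·e^(x) + 5e^(y)) + (5x·e^(y) + e^(x))·y' = 0, and therefore
  dy/dx = -(y·e^(x) + 5e^(y))/(5x·e^(y) + e^(x)) = (-y·e^(x) - 5e^(y))/(5x·e^(y) + e^(x))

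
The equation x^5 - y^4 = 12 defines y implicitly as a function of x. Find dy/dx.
Differentiate both sides with respect to x, treating y as y(x). By the chain rule, any term containing y contributes a factor of y' = dy/dx when we differentiate it.

Move every term to one side and write the relation as F(x, y) = 0. Term by term,
  d/dx[x^5] = 5x^4
  d/dx[-y^4] = -4y^3·y'
  d/dx[-12] = 0

The pieces without y' make up ∂F/∂x and the coefficient of y' is ∂F/∂y:
  ∂F/∂x = 5x^4,
  ∂F/∂y = -4y^3.

Since d/dx[F] = ∂F/∂x + (∂F/∂y)·y' = 0, solve for y':
  (∂F/∂y)·y' = -∂F/∂x
  dy/dx = -(∂F/∂x)/(∂F/∂y) = -(5x^4)/(-4y^3) = 5x^4/(4y^3)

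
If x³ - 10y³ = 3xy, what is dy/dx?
Differentiate both sides with respect to x, treating y as y(x). By the chain rule, any term containing y contributes a factor of y' = dy/dx when we differentiate it.

Move every term to one side and write the relation as F(x, y) = 0. Term by term,
  d/dx[x^3] = 3x^2
  d/dx[-3xy] = -3x·y' - 3y
  d/dx[-10y^3] = -30y^2·y'

The pieces without y' make up ∂F/∂x and the coefficient of y' is ∂F/∂y:
  ∂F/∂x = 3x^2 - 3y,
  ∂F/∂y = -3x - 30y^2.

Since d/dx[F] = ∂F/∂x + (∂F/∂y)·y' = 0, solve for y':
  (∂F/∂y)·y' = -∂F/∂x
  dy/dx = -(∂F/∂x)/(∂F/∂y) = -(3x^2 - 3y)/(-3x - 30y^2) = (x^2 - y)/(x + 10y^2)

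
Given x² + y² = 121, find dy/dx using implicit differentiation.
Apply d/dx to both sides, remembering that y depends on x. Each occurrence of y therefore brings in a y' = dy/dx via the chain rule.

With F(x, y) equal to the left-hand side minus the right, differentiate F term by term:
  d/dx[x^2] = 2x
  d/dx[y^2] = 2y·y'
  d/dx[-121] = 0
Adding these up, d/dx[F] = 0 becomes
  (2x) + (2y)·y' = 0,
so isolating y',
  dy/dx = -(2x)/(2y) = -x/y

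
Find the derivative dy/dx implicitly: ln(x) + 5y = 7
Take d/dx of both sides. Since y is implicitly a function of x, the chain rule attaches a y' = dy/dx factor whenever we differentiate through y.

Set F(x, y) = (left side) − (right side), so the curve is F = 0. Differentiating each term of F:
  d/dx[5y] = 5·y'
  d/dx[ln(x)] = 1/x
  d/dx[-7] = 0

Collecting, the y'-free part is the partial derivative in x and the y' coefficient is the partial derivative in y:
  ∂F/∂x = 1/x
  ∂F/∂y = 5

so d/dx[F(x, y(x))] = ∂F/∂x + (∂F/∂y)·y' = 0. Rearranging,
  dy/dx = -(∂F/∂x)/(∂F/∂y) = -(1/x)/(5) = -1/(5x)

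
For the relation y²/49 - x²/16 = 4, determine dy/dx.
Differentiate both sides with respect to x, treating y as y(x). By the chain rule, any term containing y contributes a factor of y' = dy/dx when we differentiate it.

Move every term to one side and write the relation as F(x, y) = 0. Term by term,
  d/dx[-x^2/16] = -x/8
  d/dx[y^2/49] = 2y·y'/49
  d/dx[-4] = 0

The pieces without y' make up ∂F/∂x and the coefficient of y' is ∂F/∂y:
  ∂F/∂x = -x/8,
  ∂F/∂y = 2y/49.

Since d/dx[F] = ∂F/∂x + (∂F/∂y)·y' = 0, solve for y':
  (∂F/∂y)·y' = -∂F/∂x
  dy/dx = -(∂F/∂x)/(∂F/∂y) = -(-x/8)/(2y/49) = 49x/(16y)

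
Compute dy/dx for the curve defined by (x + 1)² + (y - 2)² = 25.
Apply d/dx to both sides, remembering that y depends on x. Each occurrence of y therefore brings in a y' = dy/dx via the chain rule.

With F(x, y) equal to the left-hand side minus the right, differentiate F term by term:
  d/dx[(x + 1)^2] = 2x + 2
  d/dx[(y - 2)^2] = 2·y'(y - 2)
  d/dx[-25] = 0
Adding these up, d/dx[F] = 0 becomes
  (2x + 2) + (2y - 4)·y' = 0,
so isolating y',
  dy/dx = -(2x + 2)/(2y - 4) = (-x - 1)/(y - 2)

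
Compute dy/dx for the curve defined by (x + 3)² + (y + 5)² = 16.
Apply d/dx to both sides, remembering that y depends on x. Each occurrence of y therefore brings in a y' = dy/dx via the chain rule.

With F(x, y) equal to the left-hand side minus the right, differentiate F term by term:
  d/dx[(x + 3)^2] = 2x + 6
  d/dx[(y + 5)^2] = 2·y'(y + 5)
  d/dx[-16] = 0
Adding these up, d/dx[F] = 0 becomes
  (2x + 6) + (2y + 10)·y' = 0,
so isolating y',
  dy/dx = -(2x + 6)/(2y + 10) = (-x - 3)/(y + 5)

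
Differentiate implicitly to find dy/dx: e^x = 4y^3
Apply d/dx to both sides, remembering that y depends on x. Each occurrence of y therefore brings in a y' = dy/dx via the chain rule.

With F(x, y) equal to the left-hand side minus the right, differentiate F term by term:
  d/dx[-4y^3] = -12y^2·y'
  d/dx[e^(x)] = e^(x)
Adding these up, d/dx[F] = 0 becomes
  (e^(x)) + (-12y^2)·y' = 0,
so isolating y',
  dy/dx = -(e^(x))/(-12y^2) = e^(x)/(12y^2)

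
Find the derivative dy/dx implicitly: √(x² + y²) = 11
Take d/dx of both sides. Since y is implicitly a function of x, the chain rule attaches a y' = dy/dx factor whenever we differentiate through y.

Set F(x, y) = (left side) − (right side), so the curve is F = 0. Differentiating each term of F:
  d/dx[√(x^2 + y^2)] = (x + y·y')/√(x^2 + y^2)
  d/dx[-11] = 0

Collecting, the y'-free part is the partial derivative in x and the y' coefficient is the partial derivative in y:
  ∂F/∂x = x/√(x^2 + y^2)
  ∂F/∂y = y/√(x^2 + y^2)

so d/dx[F(x, y(x))] = ∂F/∂x + (∂F/∂y)·y' = 0. Rearranging,
  dy/dx = -(∂F/∂x)/(∂F/∂y) = -(x/√(x^2 + y^2))/(y/√(x^2 + y^2)) = -x/y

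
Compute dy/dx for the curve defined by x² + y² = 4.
Differentiate the relation implicitly: treat y = y(x) and apply the chain rule, so every y-derivative picks up a y' = dy/dx factor.

With everything moved to the left-hand side, differentiate term by term:
  d/dx[x^2] = 2x
  d/dx[y^2] = 2y·y'
  d/dx[-4] = 0

Separating the contributions that come from x directly and those that come through y:
  without y':      2x
  multiplying y':  2y

so (2x) + (2y)·y' = 0, and therefore
  dy/dx = -(2x)/(2y) = -x/y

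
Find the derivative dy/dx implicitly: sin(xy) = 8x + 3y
Apply d/dx to both sides, remembering that y depends on x. Each occurrence of y therefore brings in a y' = dy/dx via the chain rule.

With F(x, y) equal to the left-hand side minus the right, differentiate F term by term:
  d/dx[-8x] = -8
  d/dx[-3y] = -3·y'
  d/dx[sin(xy)] = (x·y' + y)·cos(xy)
Adding these up, d/dx[F] = 0 becomes
  (y·cos(xy) - 8) + (x·cos(xy) - 3)·y' = 0,
so isolating y',
  dy/dx = -(y·cos(xy) - 8)/(x·cos(xy) - 3) = (-y·cos(xy) + 8)/(x·cos(xy) - 3)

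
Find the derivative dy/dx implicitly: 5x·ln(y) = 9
Apply d/dx to both sides, remembering that y depends on x. Each occurrence of y therefore brings in a y' = dy/dx via the chain rule.

With F(x, y) equal to the left-hand side minus the right, differentiate F term by term:
  d/dx[5x·ln(y)] = 5x·y'/y + 5ln(y)
  d/dx[-9] = 0
Adding these up, d/dx[F] = 0 becomes
  (5ln(y)) + (5x/y)·y' = 0,
so isolating y',
  dy/dx = -(5ln(y))/(5x/y) = -y·ln(y)/x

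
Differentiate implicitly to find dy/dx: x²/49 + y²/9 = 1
Apply d/dx to both sides, remembering that y depends on x. Each occurrence of y therefore brings in a y' = dy/dx via the chain rule.

With F(x, y) equal to the left-hand side minus the right, differentiate F term by term:
  d/dx[x^2/49] = 2x/49
  d/dx[y^2/9] = 2y·y'/9
  d/dx[-1] = 0
Adding these up, d/dx[F] = 0 becomes
  (2x/49) + (2y/9)·y' = 0,
so isolating y',
  dy/dx = -(2x/49)/(2y/9) = -9x/(49y)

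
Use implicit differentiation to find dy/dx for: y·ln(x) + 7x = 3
Take d/dx of both sides. Since y is implicitly a function of x, the chain rule attaches a y' = dy/dx factor whenever we differentiate through y.

Set F(x, y) = (left side) − (right side), so the curve is F = 0. Differentiating each term of F:
  d/dx[7x] = 7
  d/dx[y·ln(x)] = y'·ln(x) + y/x
  d/dx[-3] = 0

Collecting, the y'-free part is the partial derivative in x and the y' coefficient is the partial derivative in y:
  ∂F/∂x = 7 + y/x
  ∂F/∂y = ln(x)

so d/dx[F(x, y(x))] = ∂F/∂x + (∂F/∂y)·y' = 0. Rearranging,
  dy/dx = -(∂F/∂x)/(∂F/∂y) = -(7 + y/x)/(ln(x))
        = -((7x + y)/x)/(ln(x)) = (-7x - y)/(x·ln(x))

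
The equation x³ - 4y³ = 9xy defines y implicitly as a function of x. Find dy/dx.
Apply d/dx to both sides, remembering that y depends on x. Each occurrence of y therefore brings in a y' = dy/dx via the chain rule.

With F(x, y) equal to the left-hand side minus the right, differentiate F term by term:
  d/dx[x^3] = 3x^2
  d/dx[-9xy] = -9x·y' - 9y
  d/dx[-4y^3] = -12y^2·y'
Adding these up, d/dx[F] = 0 becomes
  (3x^2 - 9y) + (-9x - 12y^2)·y' = 0,
so isolating y',
  dy/dx = -(3x^2 - 9y)/(-9x - 12y^2) = (x^2 - 3y)/(3x + 4y^2)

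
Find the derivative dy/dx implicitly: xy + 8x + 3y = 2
Differentiate the relation implicitly: treat y = y(x) and apply the chain rule, so every y-derivative picks up a y' = dy/dx factor.

With everything moved to the left-hand side, differentiate term by term:
  d/dx[xy] = x·y' + y
  d/dx[8x] = 8
  d/dx[3y] = 3·y'
  d/dx[-2] = 0

Separating the contributions that come from x directly and those that come through y:
  without y':      y + 8
  multiplying y':  x + 3

so (y + 8) + (x + 3)·y' = 0, and therefore
  dy/dx = -(y + 8)/(x + 3) = (-y - 8)/(x + 3)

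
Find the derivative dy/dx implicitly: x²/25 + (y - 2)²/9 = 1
Take d/dx of both sides. Since y is implicitly a function of x, the chain rule attaches a y' = dy/dx factor whenever we differentiate through y.

Set F(x, y) = (left side) − (right side), so the curve is F = 0. Differentiating each term of F:
  d/dx[x^2/25] = 2x/25
  d/dx[(y - 2)^2/9] = 2·y'(y - 2)/9
  d/dx[-1] = 0

Collecting, the y'-free part is the partial derivative in x and the y' coefficient is the partial derivative in y:
  ∂F/∂x = 2x/25
  ∂F/∂y = 2y/9 - 4/9

so d/dx[F(x, y(x))] = ∂F/∂x + (∂F/∂y)·y' = 0. Rearranging,
  dy/dx = -(∂F/∂x)/(∂F/∂y) = -(2x/25)/(2y/9 - 4/9)
        = -(2x/25)/(2(y - 2)/9) = -9x/(25y - 50)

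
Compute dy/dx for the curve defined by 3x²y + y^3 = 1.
Take d/dx of both sides. Since y is implicitly a function of x, the chain rule attaches a y' = dy/dx factor whenever we differentiate through y.

Set F(x, y) = (left side) − (right side), so the curve is F = 0. Differentiating each term of F:
  d/dx[3x^2y] = 3x^2·y' + 6xy
  d/dx[y^3] = 3y^2·y'
  d/dx[-1] = 0

Collecting, the y'-free part is the partial derivative in x and the y' coefficient is the partial derivative in y:
  ∂F/∂x = 6xy
  ∂F/∂y = 3x^2 + 3y^2

so d/dx[F(x, y(x))] = ∂F/∂x + (∂F/∂y)·y' = 0. Rearranging,
  dy/dx = -(∂F/∂x)/(∂F/∂y) = -(6xy)/(3x^2 + 3y^2) = -2xy/(x^2 + y^2)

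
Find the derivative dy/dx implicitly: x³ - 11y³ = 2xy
Take d/dx of both sides. Since y is implicitly a function of x, the chain rule attaches a y' = dy/dx factor whenever we differentiate through y.

Set F(x, y) = (left side) − (right side), so the curve is F = 0. Differentiating each term of F:
  d/dx[x^3] = 3x^2
  d/dx[-2xy] = -2x·y' - 2y
  d/dx[-11y^3] = -33y^2·y'

Collecting, the y'-free part is the partial derivative in x and the y' coefficient is the partial derivative in y:
  ∂F/∂x = 3x^2 - 2y
  ∂F/∂y = -2x - 33y^2

so d/dx[F(x, y(x))] = ∂F/∂x + (∂F/∂y)·y' = 0. Rearranging,
  dy/dx = -(∂F/∂x)/(∂F/∂y) = -(3x^2 - 2y)/(-2x - 33y^2) = (3x^2 - 2y)/(2x + 33y^2)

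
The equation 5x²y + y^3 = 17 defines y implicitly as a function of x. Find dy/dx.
Take d/dx of both sides. Since y is implicitly a function of x, the chain rule attaches a y' = dy/dx factor whenever we differentiate through y.

Set F(x, y) = (left side) − (right side), so the curve is F = 0. Differentiating each term of F:
  d/dx[5x^2y] = 5x^2·y' + 10xy
  d/dx[y^3] = 3y^2·y'
  d/dx[-17] = 0

Collecting, the y'-free part is the partial derivative in x and the y' coefficient is the partial derivative in y:
  ∂F/∂x = 10xy
  ∂F/∂y = 5x^2 + 3y^2

so d/dx[F(x, y(x))] = ∂F/∂x + (∂F/∂y)·y' = 0. Rearranging,
  dy/dx = -(∂F/∂x)/(∂F/∂y) = -(10xy)/(5x^2 + 3y^2) = -10xy/(5x^2 + 3y^2)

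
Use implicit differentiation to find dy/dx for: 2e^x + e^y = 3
Differentiate the relation implicitly: treat y = y(x) and apply the chain rule, so every y-derivative picks up a y' = dy/dx factor.

With everything moved to the left-hand side, differentiate term by term:
  d/dx[2e^(x)] = 2e^(x)
  d/dx[e^(y)] = y'·e^(y)
  d/dx[-3] = 0

Separating the contributions that come from x directly and those that come through y:
  without y':      2e^(x)
  multiplying y':  e^(y)

so (2e^(x)) + (e^(y))·y' = 0, and therefore
  dy/dx = -(2e^(x))/(e^(y)) = -2e^(x - y)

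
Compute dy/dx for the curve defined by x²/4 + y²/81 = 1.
Differentiate the relation implicitly: treat y = y(x) and apply the chain rule, so every y-derivative picks up a y' = dy/dx factor.

With everything moved to the left-hand side, differentiate term by term:
  d/dx[x^2/4] = x/2
  d/dx[y^2/81] = 2y·y'/81
  d/dx[-1] = 0

Separating the contributions that come from x directly and those that come through y:
  without y':      x/2
  multiplying y':  2y/81

so (x/2) + (2y/81)·y' = 0, and therefore
  dy/dx = -(x/2)/(2y/81) = -81x/(4y)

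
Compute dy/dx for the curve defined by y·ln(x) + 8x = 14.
Apply d/dx to both sides, remembering that y depends on x. Each occurrence of y therefore brings in a y' = dy/dx via the chain rule.

With F(x, y) equal to the left-hand side minus the right, differentiate F term by term:
  d/dx[8x] = 8
  d/dx[y·ln(x)] = y'·ln(x) + y/x
  d/dx[-14] = 0
Adding these up, d/dx[F] = 0 becomes
  (8 + y/x) + (ln(x))·y' = 0,
so isolating y',
  dy/dx = -(8 + y/x)/(ln(x))
        = -((8x + y)/x)/(ln(x)) = (-8x - y)/(x·ln(x))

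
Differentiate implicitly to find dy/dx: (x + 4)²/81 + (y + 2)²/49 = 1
Apply d/dx to both sides, remembering that y depends on x. Each occurrence of y therefore brings in a y' = dy/dx via the chain rule.

With F(x, y) equal to the left-hand side minus the right, differentiate F term by term:
  d/dx[(x + 4)^2/81] = 2x/81 + 8/81
  d/dx[(y + 2)^2/49] = 2·y'(y + 2)/49
  d/dx[-1] = 0
Adding these up, d/dx[F] = 0 becomes
  (2x/81 + 8/81) + (2y/49 + 4/49)·y' = 0,
so isolating y',
  dy/dx = -(2x/81 + 8/81)/(2y/49 + 4/49)
        = -(2(x + 4)/81)/(2(y + 2)/49) = 49(-x - 4)/(81(y + 2))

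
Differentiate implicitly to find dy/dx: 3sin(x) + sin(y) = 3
Take d/dx of both sides. Since y is implicitly a function of x, the chain rule attaches a y' = dy/dx factor whenever we differentiate through y.

Set F(x, y) = (left side) − (right side), so the curve is F = 0. Differentiating each term of F:
  d/dx[3sin(x)] = 3cos(x)
  d/dx[sin(y)] = y'·cos(y)
  d/dx[-3] = 0

Collecting, the y'-free part is the partial derivative in x and the y' coefficient is the partial derivative in y:
  ∂F/∂x = 3cos(x)
  ∂F/∂y = cos(y)

so d/dx[F(x, y(x))] = ∂F/∂x + (∂F/∂y)·y' = 0. Rearranging,
  dy/dx = -(∂F/∂x)/(∂F/∂y) = -(3cos(x))/(cos(y)) = -3cos(x)/cos(y)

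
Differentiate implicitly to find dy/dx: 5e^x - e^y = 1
Apply d/dx to both sides, remembering that y depends on x. Each occurrence of y therefore brings in a y' = dy/dx via the chain rule.

With F(x, y) equal to the left-hand side minus the right, differentiate F term by term:
  d/dx[5e^(x)] = 5e^(x)
  d/dx[-e^(y)] = -y'·e^(y)
  d/dx[-1] = 0
Adding these up, d/dx[F] = 0 becomes
  (5e^(x)) + (-e^(y))·y' = 0,
so isolating y',
  dy/dx = -(5e^(x))/(-e^(y)) = 5e^(x - y)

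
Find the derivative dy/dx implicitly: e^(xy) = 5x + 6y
Take d/dx of both sides. Since y is implicitly a function of x, the chain rule attaches a y' = dy/dx factor whenever we differentiate through y.

Set F(x, y) = (left side) − (right side), so the curve is F = 0. Differentiating each term of F:
  d/dx[-5x] = -5
  d/dx[-6y] = -6·y'
  d/dx[e^(xy)] = (x·y' + y)·e^(xy)

Collecting, the y'-free part is the partial derivative in x and the y' coefficient is the partial derivative in y:
  ∂F/∂x = y·e^(xy) - 5
  ∂F/∂y = x·e^(xy) - 6

so d/dx[F(x, y(x))] = ∂F/∂x + (∂F/∂y)·y' = 0. Rearranging,
  dy/dx = -(∂F/∂x)/(∂F/∂y) = -(y·e^(xy) - 5)/(x·e^(xy) - 6) = (-y·e^(xy) + 5)/(x·e^(xy) - 6)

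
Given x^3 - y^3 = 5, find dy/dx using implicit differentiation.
Apply d/dx to both sides, remembering that y depends on x. Each occurrence of y therefore brings in a y' = dy/dx via the chain rule.

With F(x, y) equal to the left-hand side minus the right, differentiate F term by term:
  d/dx[x^3] = 3x^2
  d/dx[-y^3] = -3y^2·y'
  d/dx[-5] = 0
Adding these up, d/dx[F] = 0 becomes
  (3x^2) + (-3y^2)·y' = 0,
so isolating y',
  dy/dx = -(3x^2)/(-3y^2) = x^2/y^2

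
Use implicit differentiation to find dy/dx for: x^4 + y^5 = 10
Take d/dx of both sides. Since y is implicitly a function of x, the chain rule attaches a y' = dy/dx factor whenever we differentiate through y.

Set F(x, y) = (left side) − (right side), so the curve is F = 0. Differentiating each term of F:
  d/dx[x^4] = 4x^3
  d/dx[y^5] = 5y^4·y'
  d/dx[-10] = 0

Collecting, the y'-free part is the partial derivative in x and the y' coefficient is the partial derivative in y:
  ∂F/∂x = 4x^3
  ∂F/∂y = 5y^4

so d/dx[F(x, y(x))] = ∂F/∂x + (∂F/∂y)·y' = 0. Rearranging,
  dy/dx = -(∂F/∂x)/(∂F/∂y) = -(4x^3)/(5y^4) = -4x^3/(5y^4)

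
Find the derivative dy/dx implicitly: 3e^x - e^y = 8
Take d/dx of both sides. Since y is implicitly a function of x, the chain rule attaches a y' = dy/dx factor whenever we differentiate through y.

Set F(x, y) = (left side) − (right side), so the curve is F = 0. Differentiating each term of F:
  d/dx[3e^(x)] = 3e^(x)
  d/dx[-e^(y)] = -y'·e^(y)
  d/dx[-8] = 0

Collecting, the y'-free part is the partial derivative in x and the y' coefficient is the partial derivative in y:
  ∂F/∂x = 3e^(x)
  ∂F/∂y = -e^(y)

so d/dx[F(x, y(x))] = ∂F/∂x + (∂F/∂y)·y' = 0. Rearranging,
  dy/dx = -(∂F/∂x)/(∂F/∂y) = -(3e^(x))/(-e^(y)) = 3e^(x - y)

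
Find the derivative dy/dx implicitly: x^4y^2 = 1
Differentiate the relation implicitly: treat y = y(x) and apply the chain rule, so every y-derivative picks up a y' = dy/dx factor.

With everything moved to the left-hand side, differentiate term by term:
  d/dx[x^4y^2] = 2x^4y·y' + 4x^3y^2
  d/dx[-1] = 0

Separating the contributions that come from x directly and those that come through y:
  without y':      4x^3y^2
  multiplying y':  2x^4y

so (4x^3y^2) + (2x^4y)·y' = 0, and therefore
  dy/dx = -(4x^3y^2)/(2x^4y) = -2y/x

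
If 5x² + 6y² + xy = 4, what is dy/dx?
Apply d/dx to both sides, remembering that y depends on x. Each occurrence of y therefore brings in a y' = dy/dx via the chain rule.

With F(x, y) equal to the left-hand side minus the right, differentiate F term by term:
  d/dx[5x^2] = 10x
  d/dx[xy] = x·y' + y
  d/dx[6y^2] = 12y·y'
  d/dx[-4] = 0
Adding these up, d/dx[F] = 0 becomes
  (10x + y) + (x + 12y)·y' = 0,
so isolating y',
  dy/dx = -(10x + y)/(x + 12y) = (-10x - y)/(x + 12y)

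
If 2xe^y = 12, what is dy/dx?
Differentiate the relation implicitly: treat y = y(x) and apply the chain rule, so every y-derivative picks up a y' = dy/dx factor.

With everything moved to the left-hand side, differentiate term by term:
  d/dx[2x·e^(y)] = 2x·y'·e^(y) + 2e^(y)
  d/dx[-12] = 0

Separating the contributions that come from x directly and those that come through y:
  without y':      2e^(y)
  multiplying y':  2x·e^(y)

so (2e^(y)) + (2x·e^(y))·y' = 0, and therefore
  dy/dx = -(2e^(y))/(2x·e^(y)) = -1/x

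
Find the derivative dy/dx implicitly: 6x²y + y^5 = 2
Take d/dx of both sides. Since y is implicitly a function of x, the chain rule attaches a y' = dy/dx factor whenever we differentiate through y.

Set F(x, y) = (left side) − (right side), so the curve is F = 0. Differentiating each term of F:
  d/dx[6x^2y] = 6x^2·y' + 12xy
  d/dx[y^5] = 5y^4·y'
  d/dx[-2] = 0

Collecting, the y'-free part is the partial derivative in x and the y' coefficient is the partial derivative in y:
  ∂F/∂x = 12xy
  ∂F/∂y = 6x^2 + 5y^4

so d/dx[F(x, y(x))] = ∂F/∂x + (∂F/∂y)·y' = 0. Rearranging,
  dy/dx = -(∂F/∂x)/(∂F/∂y) = -(12xy)/(6x^2 + 5y^4) = -12xy/(6x^2 + 5y^4)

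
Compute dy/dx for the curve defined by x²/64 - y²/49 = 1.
Differentiate both sides with respect to x, treating y as y(x). By the chain rule, any term containing y contributes a factor of y' = dy/dx when we differentiate it.

Move every term to one side and write the relation as F(x, y) = 0. Term by term,
  d/dx[x^2/64] = x/32
  d/dx[-y^2/49] = -2y·y'/49
  d/dx[-1] = 0

The pieces without y' make up ∂F/∂x and the coefficient of y' is ∂F/∂y:
  ∂F/∂x = x/32,
  ∂F/∂y = -2y/49.

Since d/dx[F] = ∂F/∂x + (∂F/∂y)·y' = 0, solve for y':
  (∂F/∂y)·y' = -∂F/∂x
  dy/dx = -(∂F/∂x)/(∂F/∂y) = -(x/32)/(-2y/49) = 49x/(64y)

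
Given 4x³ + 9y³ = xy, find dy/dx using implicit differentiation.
Differentiate the relation implicitly: treat y = y(x) and apply the chain rule, so every y-derivative picks up a y' = dy/dx factor.

With everything moved to the left-hand side, differentiate term by term:
  d/dx[4x^3] = 12x^2
  d/dx[-xy] = -x·y' - y
  d/dx[9y^3] = 27y^2·y'

Separating the contributions that come from x directly and those that come through y:
  without y':      12x^2 - y
  multiplying y':  -x + 27y^2

so (12x^2 - y) + (-x + 27y^2)·y' = 0, and therefore
  dy/dx = -(12x^2 - y)/(-x + 27y^2) = (12x^2 - y)/(x - 27y^2)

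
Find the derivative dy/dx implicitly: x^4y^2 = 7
Apply d/dx to both sides, remembering that y depends on x. Each occurrence of y therefore brings in a y' = dy/dx via the chain rule.

With F(x, y) equal to the left-hand side minus the right, differentiate F term by term:
  d/dx[x^4y^2] = 2x^4y·y' + 4x^3y^2
  d/dx[-7] = 0
Adding these up, d/dx[F] = 0 becomes
  (4x^3y^2) + (2x^4y)·y' = 0,
so isolating y',
  dy/dx = -(4x^3y^2)/(2x^4y) = -2y/x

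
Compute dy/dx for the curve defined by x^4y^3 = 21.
Apply d/dx to both sides, remembering that y depends on x. Each occurrence of y therefore brings in a y' = dy/dx via the chain rule.

With F(x, y) equal to the left-hand side minus the right, differentiate F term by term:
  d/dx[x^4y^3] = 3x^4y^2·y' + 4x^3y^3
  d/dx[-21] = 0
Adding these up, d/dx[F] = 0 becomes
  (4x^3y^3) + (3x^4y^2)·y' = 0,
so isolating y',
  dy/dx = -(4x^3y^3)/(3x^4y^2) = -4y/(3x)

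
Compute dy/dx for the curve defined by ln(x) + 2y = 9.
Apply d/dx to both sides, remembering that y depends on x. Each occurrence of y therefore brings in a y' = dy/dx via the chain rule.

With F(x, y) equal to the left-hand side minus the right, differentiate F term by term:
  d/dx[2y] = 2·y'
  d/dx[ln(x)] = 1/x
  d/dx[-9] = 0
Adding these up, d/dx[F] = 0 becomes
  (1/x) + (2)·y' = 0,
so isolating y',
  dy/dx = -(1/x)/(2) = -1/(2x)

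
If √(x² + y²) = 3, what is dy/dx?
Apply d/dx to both sides, remembering that y depends on x. Each occurrence of y therefore brings in a y' = dy/dx via the chain rule.

With F(x, y) equal to the left-hand side minus the right, differentiate F term by term:
  d/dx[√(x^2 + y^2)] = (x + y·y')/√(x^2 + y^2)
  d/dx[-3] = 0
Adding these up, d/dx[F] = 0 becomes
  (x/√(x^2 + y^2)) + (y/√(x^2 + y^2))·y' = 0,
so isolating y',
  dy/dx = -(x/√(x^2 + y^2))/(y/√(x^2 + y^2)) = -x/y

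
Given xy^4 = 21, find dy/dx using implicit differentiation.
Differentiate the relation implicitly: treat y = y(x) and apply the chain rule, so every y-derivative picks up a y' = dy/dx factor.

With everything moved to the left-hand side, differentiate term by term:
  d/dx[xy^4] = 4xy^3·y' + y^4
  d/dx[-21] = 0

Separating the contributions that come from x directly and those that come through y:
  without y':      y^4
  multiplying y':  4xy^3

so (y^4) + (4xy^3)·y' = 0, and therefore
  dy/dx = -(y^4)/(4xy^3) = -y/(4x)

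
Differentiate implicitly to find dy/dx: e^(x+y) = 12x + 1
Apply d/dx to both sides, remembering that y depends on x. Each occurrence of y therefore brings in a y' = dy/dx via the chain rule.

With F(x, y) equal to the left-hand side minus the right, differentiate F term by term:
  d/dx[-12x] = -12
  d/dx[e^(x + y)] = (y' + 1)·e^(x + y)
  d/dx[-1] = 0
Adding these up, d/dx[F] = 0 becomes
  (e^(x + y) - 12) + (e^(x + y))·y' = 0,
so isolating y',
  dy/dx = -(e^(x + y) - 12)/(e^(x + y)) = 12e^(-x - y) - 1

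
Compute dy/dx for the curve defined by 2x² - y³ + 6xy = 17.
Differentiate both sides with respect to x, treating y as y(x). By the chain rule, any term containing y contributes a factor of y' = dy/dx when we differentiate it.

Move every term to one side and write the relation as F(x, y) = 0. Term by term,
  d/dx[2x^2] = 4x
  d/dx[6xy] = 6x·y' + 6y
  d/dx[-y^3] = -3y^2·y'
  d/dx[-17] = 0

The pieces without y' make up ∂F/∂x and the coefficient of y' is ∂F/∂y:
  ∂F/∂x = 4x + 6y,
  ∂F/∂y = 6x - 3y^2.

Since d/dx[F] = ∂F/∂x + (∂F/∂y)·y' = 0, solve for y':
  (∂F/∂y)·y' = -∂F/∂x
  dy/dx = -(∂F/∂x)/(∂F/∂y) = -(4x + 6y)/(6x - 3y^2) = 2(-2x - 3y)/(3(2x - y^2))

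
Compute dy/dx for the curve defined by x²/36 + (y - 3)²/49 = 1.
Apply d/dx to both sides, remembering that y depends on x. Each occurrence of y therefore brings in a y' = dy/dx via the chain rule.

With F(x, y) equal to the left-hand side minus the right, differentiate F term by term:
  d/dx[x^2/36] = x/18
  d/dx[(y - 3)^2/49] = 2·y'(y - 3)/49
  d/dx[-1] = 0
Adding these up, d/dx[F] = 0 becomes
  (x/18) + (2y/49 - 6/49)·y' = 0,
so isolating y',
  dy/dx = -(x/18)/(2y/49 - 6/49)
        = -(x/18)/(2(y - 3)/49) = -49x/(36y - 108)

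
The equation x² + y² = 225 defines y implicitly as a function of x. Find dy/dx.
Differentiate the relation implicitly: treat y = y(x) and apply the chain rule, so every y-derivative picks up a y' = dy/dx factor.

With everything moved to the left-hand side, differentiate term by term:
  d/dx[x^2] = 2x
  d/dx[y^2] = 2y·y'
  d/dx[-225] = 0

Separating the contributions that come from x directly and those that come through y:
  without y':      2x
  multiplying y':  2y

so (2x) + (2y)·y' = 0, and therefore
  dy/dx = -(2x)/(2y) = -x/y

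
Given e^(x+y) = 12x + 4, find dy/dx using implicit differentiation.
Apply d/dx to both sides, remembering that y depends on x. Each occurrence of y therefore brings in a y' = dy/dx via the chain rule.

With F(x, y) equal to the left-hand side minus the right, differentiate F term by term:
  d/dx[-12x] = -12
  d/dx[e^(x + y)] = (y' + 1)·e^(x + y)
  d/dx[-4] = 0
Adding these up, d/dx[F] = 0 becomes
  (e^(x + y) - 12) + (e^(x + y))·y' = 0,
so isolating y',
  dy/dx = -(e^(x + y) - 12)/(e^(x + y)) = 12e^(-x - y) - 1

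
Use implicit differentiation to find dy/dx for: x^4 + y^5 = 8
Differentiate the relation implicitly: treat y = y(x) and apply the chain rule, so every y-derivative picks up a y' = dy/dx factor.

With everything moved to the left-hand side, differentiate term by term:
  d/dx[x^4] = 4x^3
  d/dx[y^5] = 5y^4·y'
  d/dx[-8] = 0

Separating the contributions that come from x directly and those that come through y:
  without y':      4x^3
  multiplying y':  5y^4

so (4x^3) + (5y^4)·y' = 0, and therefore
  dy/dx = -(4x^3)/(5y^4) = -4x^3/(5y^4)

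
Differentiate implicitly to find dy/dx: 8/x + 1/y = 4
Take d/dx of both sides. Since y is implicitly a function of x, the chain rule attaches a y' = dy/dx factor whenever we differentiate through y.

Set F(x, y) = (left side) − (right side), so the curve is F = 0. Differentiating each term of F:
  d/dx[1/y] = -y'/y^2
  d/dx[8/x] = -8/x^2
  d/dx[-4] = 0

Collecting, the y'-free part is the partial derivative in x and the y' coefficient is the partial derivative in y:
  ∂F/∂x = -8/x^2
  ∂F/∂y = -1/y^2

so d/dx[F(x, y(x))] = ∂F/∂x + (∂F/∂y)·y' = 0. Rearranging,
  dy/dx = -(∂F/∂x)/(∂F/∂y) = -(-8/x^2)/(-1/y^2) = -8y^2/x^2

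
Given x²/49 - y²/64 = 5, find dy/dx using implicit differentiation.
Differentiate both sides with respect to x, treating y as y(x). By the chain rule, any term containing y contributes a factor of y' = dy/dx when we differentiate it.

Move every term to one side and write the relation as F(x, y) = 0. Term by term,
  d/dx[x^2/49] = 2x/49
  d/dx[-y^2/64] = -y·y'/32
  d/dx[-5] = 0

The pieces without y' make up ∂F/∂x and the coefficient of y' is ∂F/∂y:
  ∂F/∂x = 2x/49,
  ∂F/∂y = -y/32.

Since d/dx[F] = ∂F/∂x + (∂F/∂y)·y' = 0, solve for y':
  (∂F/∂y)·y' = -∂F/∂x
  dy/dx = -(∂F/∂x)/(∂F/∂y) = -(2x/49)/(-y/32) = 64x/(49y)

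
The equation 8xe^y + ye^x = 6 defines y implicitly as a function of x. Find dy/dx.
Differentiate both sides with respect to x, treating y as y(x). By the chain rule, any term containing y contributes a factor of y' = dy/dx when we differentiate it.

Move every term to one side and write the relation as F(x, y) = 0. Term by term,
  d/dx[8x·e^(y)] = 8x·y'·e^(y) + 8e^(y)
  d/dx[y·e^(x)] = y·e^(x) + y'·e^(x)
  d/dx[-6] = 0

The pieces without y' make up ∂F/∂x and the coefficient of y' is ∂F/∂y:
  ∂F/∂x = y·e^(x) + 8e^(y),
  ∂F/∂y = 8x·e^(y) + e^(x).

Since d/dx[F] = ∂F/∂x + (∂F/∂y)·y' = 0, solve for y':
  (∂F/∂y)·y' = -∂F/∂x
  dy/dx = -(∂F/∂x)/(∂F/∂y) = -(y·e^(x) + 8e^(y))/(8x·e^(y) + e^(x)) = (-y·e^(x) - 8e^(y))/(8x·e^(y) + e^(x))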